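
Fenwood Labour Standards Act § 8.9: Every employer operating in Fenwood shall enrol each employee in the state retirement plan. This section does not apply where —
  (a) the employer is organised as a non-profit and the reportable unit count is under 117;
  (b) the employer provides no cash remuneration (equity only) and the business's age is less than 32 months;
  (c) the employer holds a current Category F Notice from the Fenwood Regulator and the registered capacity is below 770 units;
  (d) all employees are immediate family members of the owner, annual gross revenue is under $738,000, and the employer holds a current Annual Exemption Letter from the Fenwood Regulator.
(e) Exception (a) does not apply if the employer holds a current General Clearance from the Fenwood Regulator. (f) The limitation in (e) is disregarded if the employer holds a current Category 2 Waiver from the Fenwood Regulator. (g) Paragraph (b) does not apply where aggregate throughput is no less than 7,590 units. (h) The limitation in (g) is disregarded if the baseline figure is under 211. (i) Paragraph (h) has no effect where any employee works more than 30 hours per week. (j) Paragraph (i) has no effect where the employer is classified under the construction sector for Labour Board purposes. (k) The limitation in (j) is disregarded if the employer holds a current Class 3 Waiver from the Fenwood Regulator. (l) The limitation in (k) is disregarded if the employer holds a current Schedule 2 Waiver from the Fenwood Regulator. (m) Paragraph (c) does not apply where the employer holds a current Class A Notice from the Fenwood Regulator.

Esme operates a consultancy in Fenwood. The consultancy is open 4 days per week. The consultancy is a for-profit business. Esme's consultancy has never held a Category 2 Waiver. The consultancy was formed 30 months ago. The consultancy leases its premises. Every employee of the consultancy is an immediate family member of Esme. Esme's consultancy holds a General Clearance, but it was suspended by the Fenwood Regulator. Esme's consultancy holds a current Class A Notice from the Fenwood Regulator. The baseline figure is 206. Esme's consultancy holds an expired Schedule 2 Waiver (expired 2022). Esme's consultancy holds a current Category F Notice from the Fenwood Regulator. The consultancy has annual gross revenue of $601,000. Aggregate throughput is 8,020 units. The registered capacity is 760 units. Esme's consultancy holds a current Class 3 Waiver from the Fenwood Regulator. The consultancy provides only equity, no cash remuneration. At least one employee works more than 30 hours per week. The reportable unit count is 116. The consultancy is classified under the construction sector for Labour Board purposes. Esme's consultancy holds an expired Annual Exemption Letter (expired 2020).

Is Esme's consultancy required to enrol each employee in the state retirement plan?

Exception (a) fails — the employer is for-profit.
Exception (b): remuneration is equity-only; the business's age is 30 months, less than the 32 months limit — every condition holds. But: (g) is triggered — aggregate throughput is 8,020 units, meeting the 7,590 units threshold. (h) would limit (g) — the baseline figure is 206, under the 211 limit — but (i) sets (h) aside: (i) is engaged — at least one employee exceeds 30 hours/week. (j) is engaged (the consultancy is classified under the construction sector), but is displaced by (k): (k) applies — a current Class 3 Waiver is held. (l), which would lift (k), is inapplicable — the Schedule 2 Waiver is not current. (b) is therefore removed.
Exception (c) is satisfied on its face — a current Category F Notice is held; the registered capacity is 760 units, below the 770 units limit. But applying paragraph (m): (m) is triggered — a current Class A Notice is held. So (c) is unavailable.
Exception (d) fails — the Annual Exemption Letter is not current.
No exception is made out. Esme's consultancy falls within the general rule.

Yes — Esme's consultancy must enrol each employee in the state retirement plan.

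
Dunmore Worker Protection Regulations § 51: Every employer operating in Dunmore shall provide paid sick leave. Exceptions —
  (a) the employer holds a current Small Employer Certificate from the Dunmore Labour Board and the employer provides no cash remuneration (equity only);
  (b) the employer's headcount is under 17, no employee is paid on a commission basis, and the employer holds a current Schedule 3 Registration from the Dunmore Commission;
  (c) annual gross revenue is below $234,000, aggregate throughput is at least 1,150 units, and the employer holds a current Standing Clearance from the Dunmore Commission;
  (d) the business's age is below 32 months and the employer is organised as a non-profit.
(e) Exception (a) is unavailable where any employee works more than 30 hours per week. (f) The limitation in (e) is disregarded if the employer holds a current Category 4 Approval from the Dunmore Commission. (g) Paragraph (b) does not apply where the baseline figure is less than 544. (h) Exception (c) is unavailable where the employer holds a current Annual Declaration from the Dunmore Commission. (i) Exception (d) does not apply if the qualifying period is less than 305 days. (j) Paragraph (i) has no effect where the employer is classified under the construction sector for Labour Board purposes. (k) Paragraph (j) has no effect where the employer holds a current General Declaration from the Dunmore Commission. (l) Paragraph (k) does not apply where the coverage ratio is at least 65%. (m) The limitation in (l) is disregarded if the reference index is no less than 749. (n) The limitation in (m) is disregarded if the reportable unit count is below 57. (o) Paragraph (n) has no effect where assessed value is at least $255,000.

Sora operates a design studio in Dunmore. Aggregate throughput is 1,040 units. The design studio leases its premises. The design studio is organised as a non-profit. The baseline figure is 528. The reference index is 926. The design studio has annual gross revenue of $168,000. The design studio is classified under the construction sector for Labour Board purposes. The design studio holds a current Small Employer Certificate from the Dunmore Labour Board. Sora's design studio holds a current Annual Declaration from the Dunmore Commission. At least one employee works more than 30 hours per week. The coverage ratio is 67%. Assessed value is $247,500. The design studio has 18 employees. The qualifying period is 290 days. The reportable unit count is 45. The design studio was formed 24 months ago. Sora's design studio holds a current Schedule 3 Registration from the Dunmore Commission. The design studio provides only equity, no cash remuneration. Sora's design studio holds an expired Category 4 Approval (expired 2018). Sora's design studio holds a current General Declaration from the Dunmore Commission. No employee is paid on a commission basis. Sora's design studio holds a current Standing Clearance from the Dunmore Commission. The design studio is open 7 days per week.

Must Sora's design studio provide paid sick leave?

No — exception (d) applies; Sora's design studio is not required to provide paid sick leave.

Exception (a) is satisfied on its face — a current Small Employer Certificate is held; remuneration is equity-only. Turning to paragraphs (e)–(f): (e) operates against (a): at least one employee exceeds 30 hours/week. (f), which would lift (e), is not triggered — the Category 4 Approval is not current. Exception (a) does not apply.
Exception (b) does not apply: the employer's headcount is 18, not under 17.
Exception (c) does not apply: aggregate throughput is 1,040 units, short of 1,150 units.
All of (d)'s requirements are met (the business's age is 24 months, below the 32 months limit; the employer is a non-profit). As to paragraphs (i)–(o): (i) would limit (d) — the qualifying period is 290 days, less than the 305 days limit — but (j) sets (i) aside: (j) is engaged — the design studio is classified under the construction sector. (k) would limit (j) — a current General Declaration is held — but (l) sets (k) aside: (l) applies — the coverage ratio is 67%, meeting the 65% threshold. (m) would limit (l) — the reference index is 926, meeting the 749 threshold — but (n) sets (m) aside: (n) is triggered — the reportable unit count is 45, below the 57 limit. (o) does not operate here (assessed value is $247,500, short of $255,000), so (n) stands. Exception (d) stands.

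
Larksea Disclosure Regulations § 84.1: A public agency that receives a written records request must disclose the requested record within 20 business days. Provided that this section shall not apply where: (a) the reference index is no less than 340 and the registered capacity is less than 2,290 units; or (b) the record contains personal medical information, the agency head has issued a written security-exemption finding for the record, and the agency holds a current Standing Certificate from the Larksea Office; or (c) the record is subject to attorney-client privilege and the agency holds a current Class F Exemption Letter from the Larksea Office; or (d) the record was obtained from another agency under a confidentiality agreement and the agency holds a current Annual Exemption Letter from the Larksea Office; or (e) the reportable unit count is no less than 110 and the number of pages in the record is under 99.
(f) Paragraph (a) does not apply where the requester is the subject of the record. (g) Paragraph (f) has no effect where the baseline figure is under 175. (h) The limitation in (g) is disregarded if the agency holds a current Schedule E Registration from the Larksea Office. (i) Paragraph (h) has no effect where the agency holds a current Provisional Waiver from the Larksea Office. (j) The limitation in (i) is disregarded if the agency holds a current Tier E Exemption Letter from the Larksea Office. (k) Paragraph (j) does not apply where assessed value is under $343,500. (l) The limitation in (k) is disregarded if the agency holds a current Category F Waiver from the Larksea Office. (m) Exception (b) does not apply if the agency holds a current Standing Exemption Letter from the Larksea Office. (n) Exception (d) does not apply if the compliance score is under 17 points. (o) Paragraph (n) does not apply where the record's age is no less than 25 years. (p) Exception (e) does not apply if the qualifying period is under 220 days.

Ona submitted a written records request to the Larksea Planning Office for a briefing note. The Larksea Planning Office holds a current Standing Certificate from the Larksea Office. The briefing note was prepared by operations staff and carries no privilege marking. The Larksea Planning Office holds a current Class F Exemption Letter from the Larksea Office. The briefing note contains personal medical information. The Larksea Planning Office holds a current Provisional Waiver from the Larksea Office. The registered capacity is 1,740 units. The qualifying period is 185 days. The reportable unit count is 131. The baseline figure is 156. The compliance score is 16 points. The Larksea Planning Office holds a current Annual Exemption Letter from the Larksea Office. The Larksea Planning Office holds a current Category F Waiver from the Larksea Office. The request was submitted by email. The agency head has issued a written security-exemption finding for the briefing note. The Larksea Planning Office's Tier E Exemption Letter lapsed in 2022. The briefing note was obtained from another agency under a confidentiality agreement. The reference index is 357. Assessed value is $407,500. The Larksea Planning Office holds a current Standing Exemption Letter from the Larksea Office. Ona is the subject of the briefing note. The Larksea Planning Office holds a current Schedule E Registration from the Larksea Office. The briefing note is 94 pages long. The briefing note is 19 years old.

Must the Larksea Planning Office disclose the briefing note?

No — exception (a) applies; the Larksea Planning Office is not required to disclose the briefing note.

Exception (a)'s conditions are all satisfied: the reference index is 357, meeting the 340 threshold; the registered capacity is 1,740 units, less than the 2,290 units limit. Under paragraphs (f)–(l): (f) would limit (a) — Ona is the subject of the briefing note — but (g) sets (f) aside: (g) is engaged — the baseline figure is 156, under the 175 limit. (h) applies (a current Schedule E Registration is held), but yields to (i): (i) operates against (h): a current Provisional Waiver is held. (j), which would lift (i), is not triggered — the Tier E Exemption Letter is not current. Exception (a) stands.
Exception (b) is satisfied on its face — the briefing note contains personal medical information; a written security-exemption finding has been issued; a current Standing Certificate is held. But: (m) operates against (b): a current Standing Exemption Letter is held. (b) is therefore removed.
Exception (c) requires that the record is subject to attorney-client privilege; but the briefing note carries no privilege marking, so (c) is unavailable.
Exception (d)'s conditions are all satisfied: the briefing note was obtained under a confidentiality agreement; a current Annual Exemption Letter is held. But applying paragraphs (n)–(o): (n) operates against (d): the compliance score is 16 points, under the 17 points limit. (o) is inapplicable (the record's age is 19 years, short of 25 years), so (n) stands. Exception (d) does not apply.
Exception (e): the reportable unit count is 131, meeting the 110 threshold; the number of pages in the record is 94, under the 99 limit — every condition holds. Turning to paragraph (p): (p) operates — the qualifying period is 185 days, under the 220 days limit. (e) is therefore removed.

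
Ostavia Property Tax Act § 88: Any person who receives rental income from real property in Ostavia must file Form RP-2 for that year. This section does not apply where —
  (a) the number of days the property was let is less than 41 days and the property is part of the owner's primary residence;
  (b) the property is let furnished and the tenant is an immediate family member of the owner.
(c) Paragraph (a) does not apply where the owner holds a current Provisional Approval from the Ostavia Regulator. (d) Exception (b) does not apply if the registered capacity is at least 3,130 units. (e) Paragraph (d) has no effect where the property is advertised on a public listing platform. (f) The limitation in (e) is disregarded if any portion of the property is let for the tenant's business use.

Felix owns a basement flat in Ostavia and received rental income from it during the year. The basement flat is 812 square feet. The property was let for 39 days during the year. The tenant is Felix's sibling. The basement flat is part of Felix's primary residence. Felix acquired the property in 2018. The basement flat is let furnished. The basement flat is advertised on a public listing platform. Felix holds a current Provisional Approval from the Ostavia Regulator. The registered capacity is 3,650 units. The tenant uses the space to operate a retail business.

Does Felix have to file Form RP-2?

Yes — Felix must file Form RP-2.

Exception (a)'s conditions are all satisfied: the number of days the property was let is 39 days, less than the 41 days limit; the basement flat is part of the primary residence. But: (c) applies — a current Provisional Approval is held. Exception (a) does not apply.
Exception (b) is satisfied on its face — the property is let furnished; the tenant is an immediate family member. But applying paragraphs (d)–(f): (d) is engaged — the registered capacity is 3,650 units, meeting the 3,130 units threshold. (e) would limit (d) — the property is publicly advertised — but (f) sets (e) aside: (f) applies — the space is let for business use. (b) is therefore removed.
No exception applies. The general rule governs.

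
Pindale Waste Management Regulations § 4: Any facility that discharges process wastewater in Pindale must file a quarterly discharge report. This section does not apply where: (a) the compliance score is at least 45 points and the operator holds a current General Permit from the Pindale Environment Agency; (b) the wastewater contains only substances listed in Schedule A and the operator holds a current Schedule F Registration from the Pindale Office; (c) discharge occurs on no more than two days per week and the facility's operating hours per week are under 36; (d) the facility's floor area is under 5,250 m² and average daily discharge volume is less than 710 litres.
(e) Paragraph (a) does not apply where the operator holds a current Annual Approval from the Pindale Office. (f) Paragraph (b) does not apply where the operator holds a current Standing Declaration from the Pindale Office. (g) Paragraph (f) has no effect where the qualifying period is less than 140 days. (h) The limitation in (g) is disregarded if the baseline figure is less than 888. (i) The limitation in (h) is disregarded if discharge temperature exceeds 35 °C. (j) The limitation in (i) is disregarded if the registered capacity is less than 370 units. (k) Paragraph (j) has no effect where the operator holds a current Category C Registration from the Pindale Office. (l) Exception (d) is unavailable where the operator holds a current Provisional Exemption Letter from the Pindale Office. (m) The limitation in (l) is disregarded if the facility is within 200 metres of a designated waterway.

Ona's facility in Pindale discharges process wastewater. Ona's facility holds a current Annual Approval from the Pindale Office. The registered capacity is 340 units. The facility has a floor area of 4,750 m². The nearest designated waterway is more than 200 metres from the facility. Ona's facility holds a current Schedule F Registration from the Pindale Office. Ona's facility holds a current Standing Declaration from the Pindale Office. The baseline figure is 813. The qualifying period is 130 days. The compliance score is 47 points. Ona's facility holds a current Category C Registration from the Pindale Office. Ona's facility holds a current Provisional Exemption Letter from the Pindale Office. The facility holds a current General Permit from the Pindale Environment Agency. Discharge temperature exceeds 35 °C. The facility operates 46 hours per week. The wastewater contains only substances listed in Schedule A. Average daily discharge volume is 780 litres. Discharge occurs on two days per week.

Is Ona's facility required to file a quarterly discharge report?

Exception (a)'s conditions are all satisfied: the compliance score is 47 points, meeting the 45 points threshold; a current General Permit is held. But applying paragraph (e): (e) is engaged — a current Annual Approval is held. (a) is therefore removed.
Exception (b) is satisfied on its face — the wastewater is Schedule-A-only; a current Schedule F Registration is held. As to paragraphs (f)–(k): (f) would limit (b) — a current Standing Declaration is held — but (g) sets (f) aside: (g) is engaged — the qualifying period is 130 days, less than the 140 days limit. (h) would limit (g) — the baseline figure is 813, less than the 888 limit — but (i) sets (h) aside: (i) operates against (h): discharge temperature exceeds 35 °C. (j) would limit (i) — the registered capacity is 340 units, less than the 370 units limit — but (k) sets (j) aside: (k) is engaged — a current Category C Registration is held. Exception (b) stands.
Exception (c) does not apply: the facility's operating hours per week are 46, not under 36.
Exception (d) fails — average daily discharge volume is 780 litres, not less than 710 litres.

No — exception (b) applies; Ona's facility is not required to file a quarterly discharge report.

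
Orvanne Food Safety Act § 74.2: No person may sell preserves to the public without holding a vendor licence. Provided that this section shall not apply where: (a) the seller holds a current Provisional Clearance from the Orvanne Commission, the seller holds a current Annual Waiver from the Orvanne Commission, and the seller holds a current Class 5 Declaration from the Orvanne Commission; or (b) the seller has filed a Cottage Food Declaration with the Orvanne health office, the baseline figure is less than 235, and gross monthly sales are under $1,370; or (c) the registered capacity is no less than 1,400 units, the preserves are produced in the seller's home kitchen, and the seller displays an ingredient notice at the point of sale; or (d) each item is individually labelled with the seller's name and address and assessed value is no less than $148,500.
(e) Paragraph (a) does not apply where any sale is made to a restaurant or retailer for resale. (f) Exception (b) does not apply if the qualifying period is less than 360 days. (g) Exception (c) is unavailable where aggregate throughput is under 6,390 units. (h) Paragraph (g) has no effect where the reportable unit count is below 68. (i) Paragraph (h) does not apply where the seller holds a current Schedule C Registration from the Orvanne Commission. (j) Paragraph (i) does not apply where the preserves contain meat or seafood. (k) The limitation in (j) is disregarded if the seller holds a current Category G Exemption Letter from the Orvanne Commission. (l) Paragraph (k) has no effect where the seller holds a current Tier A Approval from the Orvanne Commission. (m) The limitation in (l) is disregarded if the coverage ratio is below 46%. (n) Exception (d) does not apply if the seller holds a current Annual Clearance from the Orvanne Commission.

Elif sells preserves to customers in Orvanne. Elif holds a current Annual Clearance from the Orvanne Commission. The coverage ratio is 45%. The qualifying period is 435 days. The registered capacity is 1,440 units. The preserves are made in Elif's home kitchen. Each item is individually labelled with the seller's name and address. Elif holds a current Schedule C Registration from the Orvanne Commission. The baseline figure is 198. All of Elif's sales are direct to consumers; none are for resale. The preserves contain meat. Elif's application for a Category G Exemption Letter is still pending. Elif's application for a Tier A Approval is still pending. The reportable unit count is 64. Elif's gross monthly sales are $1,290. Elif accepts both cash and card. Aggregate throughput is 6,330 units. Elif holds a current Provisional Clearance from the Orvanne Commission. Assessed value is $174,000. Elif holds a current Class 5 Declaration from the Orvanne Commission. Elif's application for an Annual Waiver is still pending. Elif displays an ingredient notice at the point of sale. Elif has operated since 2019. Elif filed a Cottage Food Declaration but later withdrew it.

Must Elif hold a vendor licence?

Exception (a) fails — there is no Annual Waiver in force.
Exception (b) requires that the seller has filed a Cottage Food Declaration with the Orvanne health office; but the Cottage Food Declaration was withdrawn, so (b) is unavailable.
Exception (c) is satisfied on its face — the registered capacity is 1,440 units, meeting the 1,400 units threshold; the preserves are home-kitchen produced; an ingredient notice is displayed. As to paragraphs (g)–(m): (g) would limit (c) — aggregate throughput is 6,330 units, under the 6,390 units limit — but (h) sets (g) aside: (h) is triggered — the reportable unit count is 64, below the 68 limit. (i) is triggered (a current Schedule C Registration is held), but yields to (j): (j) operates against (i): the preserves contain meat. (k) does not operate here (no current Category G Exemption Letter is held), so (j) stands. Exception (c) stands.
Exception (d): items are individually labelled; assessed value is $174,000, meeting the $148,500 threshold — every condition holds. Turning to paragraph (n): (n) operates — a current Annual Clearance is held. So (d) is unavailable.

No — exception (c) applies; Elif is not required to hold a vendor licence.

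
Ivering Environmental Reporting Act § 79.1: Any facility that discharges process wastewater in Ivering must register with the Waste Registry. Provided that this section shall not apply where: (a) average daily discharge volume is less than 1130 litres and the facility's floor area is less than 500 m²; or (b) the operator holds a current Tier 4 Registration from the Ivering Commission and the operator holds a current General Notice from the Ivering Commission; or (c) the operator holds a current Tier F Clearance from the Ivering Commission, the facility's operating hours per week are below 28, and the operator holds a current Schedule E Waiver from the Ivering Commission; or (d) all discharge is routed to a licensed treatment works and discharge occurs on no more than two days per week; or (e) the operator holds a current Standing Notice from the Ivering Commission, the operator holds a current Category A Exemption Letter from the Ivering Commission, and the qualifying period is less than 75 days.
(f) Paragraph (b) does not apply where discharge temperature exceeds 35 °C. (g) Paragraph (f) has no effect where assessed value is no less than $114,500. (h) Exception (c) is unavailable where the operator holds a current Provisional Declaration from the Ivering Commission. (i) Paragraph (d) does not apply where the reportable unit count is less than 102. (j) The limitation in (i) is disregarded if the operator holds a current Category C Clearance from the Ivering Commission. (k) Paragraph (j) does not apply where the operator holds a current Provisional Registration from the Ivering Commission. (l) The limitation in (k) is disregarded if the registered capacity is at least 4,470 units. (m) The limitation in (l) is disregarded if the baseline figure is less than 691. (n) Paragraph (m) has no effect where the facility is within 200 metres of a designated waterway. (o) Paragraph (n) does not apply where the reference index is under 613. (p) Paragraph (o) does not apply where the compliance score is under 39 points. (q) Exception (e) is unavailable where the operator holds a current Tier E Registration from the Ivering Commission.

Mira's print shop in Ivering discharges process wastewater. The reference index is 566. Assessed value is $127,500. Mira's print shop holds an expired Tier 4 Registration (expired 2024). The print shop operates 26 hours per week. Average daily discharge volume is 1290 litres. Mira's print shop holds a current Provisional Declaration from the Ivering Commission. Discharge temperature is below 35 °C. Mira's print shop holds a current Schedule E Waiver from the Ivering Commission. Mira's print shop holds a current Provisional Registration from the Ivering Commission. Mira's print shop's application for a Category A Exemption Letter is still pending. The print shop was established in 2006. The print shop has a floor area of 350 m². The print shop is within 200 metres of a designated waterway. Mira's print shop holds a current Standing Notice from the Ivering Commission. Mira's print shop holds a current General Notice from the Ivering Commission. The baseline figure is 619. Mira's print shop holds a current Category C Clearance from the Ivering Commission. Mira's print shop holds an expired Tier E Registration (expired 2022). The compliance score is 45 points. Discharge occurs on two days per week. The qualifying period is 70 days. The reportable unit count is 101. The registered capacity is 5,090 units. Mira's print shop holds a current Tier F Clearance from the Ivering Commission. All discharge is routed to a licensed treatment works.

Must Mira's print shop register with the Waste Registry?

Exception (a) fails — average daily discharge volume is 1290 litres, not less than 1130 litres.
Exception (b) fails — there is no Tier 4 Registration in force.
All of (c)'s requirements are met (a current Tier F Clearance is held; the facility's operating hours per week are 26, below the 28 limit; a current Schedule E Waiver is held). But: (h) is engaged — a current Provisional Declaration is held. So (c) is unavailable.
Exception (d) is satisfied on its face — discharge is routed to a licensed treatment works; discharge occurs on no more than two days per week. However, paragraphs (i)–(p) must be considered: (i) operates against (d): the reportable unit count is 101, less than the 102 limit. (j) applies (a current Category C Clearance is held), but is itself disapplied by (k): (k) operates against (j): a current Provisional Registration is held. (l) is engaged (the registered capacity is 5,090 units, meeting the 4,470 units threshold), but is set aside by (m): (m) applies — the baseline figure is 619, less than the 691 limit. (n) would limit (m) — the print shop is within 200 m of a designated waterway — but (o) sets (n) aside: (o) operates against (n): the reference index is 566, under the 613 limit. (p) is not engaged (the compliance score is 45 points, not under 39 points), so (o) stands. Exception (d) does not apply.
Exception (e) fails — no current Category A Exemption Letter is held.
No exception displaces § 79.1.

Yes — Mira's print shop must register with the Waste Registry.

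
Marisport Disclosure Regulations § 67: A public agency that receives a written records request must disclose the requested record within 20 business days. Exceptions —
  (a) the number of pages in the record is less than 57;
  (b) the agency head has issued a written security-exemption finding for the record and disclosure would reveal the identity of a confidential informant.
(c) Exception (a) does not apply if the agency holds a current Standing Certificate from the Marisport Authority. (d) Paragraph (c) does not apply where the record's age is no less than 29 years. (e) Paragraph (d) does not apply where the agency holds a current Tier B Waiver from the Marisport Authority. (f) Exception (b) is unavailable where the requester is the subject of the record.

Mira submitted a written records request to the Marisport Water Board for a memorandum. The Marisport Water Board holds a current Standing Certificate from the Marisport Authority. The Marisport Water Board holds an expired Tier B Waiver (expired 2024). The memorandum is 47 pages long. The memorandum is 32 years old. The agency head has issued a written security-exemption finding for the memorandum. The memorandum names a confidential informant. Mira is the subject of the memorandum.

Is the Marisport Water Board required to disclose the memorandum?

No — exception (a) applies; the Marisport Water Board is not required to disclose the memorandum.

All of (a)'s requirements are met (the number of pages in the record is 47, less than the 57 limit). Under paragraphs (c)–(e): (c) applies (a current Standing Certificate is held), but is displaced by (d): (d) operates — the record's age is 32 years, meeting the 29 years threshold. (e) does not operate here (the Tier B Waiver is not current), so (d) stands. So (a) applies.
All of (b)'s requirements are met (a written security-exemption finding has been issued; the memorandum names a confidential informant). However, paragraph (f) must be considered: (f) operates against (b): Mira is the subject of the memorandum. (b) is therefore removed.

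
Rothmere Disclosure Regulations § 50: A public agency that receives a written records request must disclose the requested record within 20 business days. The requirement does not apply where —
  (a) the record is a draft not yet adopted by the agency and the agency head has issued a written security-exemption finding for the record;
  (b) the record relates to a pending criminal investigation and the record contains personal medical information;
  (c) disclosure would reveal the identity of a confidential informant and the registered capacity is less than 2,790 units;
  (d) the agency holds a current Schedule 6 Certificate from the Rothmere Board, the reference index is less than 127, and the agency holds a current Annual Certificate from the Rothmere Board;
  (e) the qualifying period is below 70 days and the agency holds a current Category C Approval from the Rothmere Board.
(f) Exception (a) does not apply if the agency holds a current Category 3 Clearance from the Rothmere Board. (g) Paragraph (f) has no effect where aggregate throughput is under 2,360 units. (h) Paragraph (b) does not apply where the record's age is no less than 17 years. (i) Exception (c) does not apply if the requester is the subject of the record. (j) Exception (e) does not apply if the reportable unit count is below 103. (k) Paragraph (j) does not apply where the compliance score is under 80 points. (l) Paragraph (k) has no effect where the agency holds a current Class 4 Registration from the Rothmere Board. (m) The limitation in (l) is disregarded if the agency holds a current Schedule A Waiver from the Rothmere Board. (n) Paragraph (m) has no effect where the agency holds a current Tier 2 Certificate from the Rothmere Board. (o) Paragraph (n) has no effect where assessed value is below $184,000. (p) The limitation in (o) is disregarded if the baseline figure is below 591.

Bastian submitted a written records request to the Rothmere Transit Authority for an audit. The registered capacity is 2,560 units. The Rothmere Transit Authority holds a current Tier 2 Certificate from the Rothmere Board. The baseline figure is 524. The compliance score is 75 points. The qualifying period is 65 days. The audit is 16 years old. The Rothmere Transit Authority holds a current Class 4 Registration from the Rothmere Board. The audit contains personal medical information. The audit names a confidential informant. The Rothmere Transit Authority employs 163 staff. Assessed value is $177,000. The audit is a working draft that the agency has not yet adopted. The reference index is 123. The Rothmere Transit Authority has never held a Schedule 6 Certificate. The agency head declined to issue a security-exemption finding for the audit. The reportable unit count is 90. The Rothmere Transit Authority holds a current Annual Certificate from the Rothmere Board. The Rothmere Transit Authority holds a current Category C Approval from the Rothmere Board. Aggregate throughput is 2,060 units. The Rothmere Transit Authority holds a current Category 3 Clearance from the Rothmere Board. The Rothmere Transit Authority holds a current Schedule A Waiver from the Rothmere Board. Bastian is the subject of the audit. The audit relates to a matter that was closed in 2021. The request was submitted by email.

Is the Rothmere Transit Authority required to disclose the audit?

Exception (a) requires that the agency head has issued a written security-exemption finding for the record; but the agency head declined to issue a security-exemption finding, so (a) is unavailable.
Exception (b) requires that the record relates to a pending criminal investigation; but the audit relates to a closed matter, so (b) is unavailable.
All of (c)'s requirements are met (the audit names a confidential informant; the registered capacity is 2,560 units, less than the 2,790 units limit). But: (i) operates — Bastian is the subject of the audit. Exception (c) does not apply.
Exception (d) requires that the agency holds a current Schedule 6 Certificate from the Rothmere Board; but no current Schedule 6 Certificate is held, so (d) is unavailable.
Exception (e) is satisfied on its face — the qualifying period is 65 days, below the 70 days limit; a current Category C Approval is held. But: (j) applies — the reportable unit count is 90, below the 103 limit. (k) would limit (j) — the compliance score is 75 points, under the 80 points limit — but (l) sets (k) aside: (l) operates against (k): a current Class 4 Registration is held. (m) is triggered (a current Schedule A Waiver is held), but is overridden by (n): (n) is engaged — a current Tier 2 Certificate is held. (o) would limit (n) — assessed value is $177,000, below the $184,000 limit — but (p) sets (o) aside: (p) operates against (o): the baseline figure is 524, below the 591 limit. So (e) is unavailable.
No exception is made out. the Rothmere Transit Authority falls within the general rule.

Yes — the Rothmere Transit Authority must disclose the audit.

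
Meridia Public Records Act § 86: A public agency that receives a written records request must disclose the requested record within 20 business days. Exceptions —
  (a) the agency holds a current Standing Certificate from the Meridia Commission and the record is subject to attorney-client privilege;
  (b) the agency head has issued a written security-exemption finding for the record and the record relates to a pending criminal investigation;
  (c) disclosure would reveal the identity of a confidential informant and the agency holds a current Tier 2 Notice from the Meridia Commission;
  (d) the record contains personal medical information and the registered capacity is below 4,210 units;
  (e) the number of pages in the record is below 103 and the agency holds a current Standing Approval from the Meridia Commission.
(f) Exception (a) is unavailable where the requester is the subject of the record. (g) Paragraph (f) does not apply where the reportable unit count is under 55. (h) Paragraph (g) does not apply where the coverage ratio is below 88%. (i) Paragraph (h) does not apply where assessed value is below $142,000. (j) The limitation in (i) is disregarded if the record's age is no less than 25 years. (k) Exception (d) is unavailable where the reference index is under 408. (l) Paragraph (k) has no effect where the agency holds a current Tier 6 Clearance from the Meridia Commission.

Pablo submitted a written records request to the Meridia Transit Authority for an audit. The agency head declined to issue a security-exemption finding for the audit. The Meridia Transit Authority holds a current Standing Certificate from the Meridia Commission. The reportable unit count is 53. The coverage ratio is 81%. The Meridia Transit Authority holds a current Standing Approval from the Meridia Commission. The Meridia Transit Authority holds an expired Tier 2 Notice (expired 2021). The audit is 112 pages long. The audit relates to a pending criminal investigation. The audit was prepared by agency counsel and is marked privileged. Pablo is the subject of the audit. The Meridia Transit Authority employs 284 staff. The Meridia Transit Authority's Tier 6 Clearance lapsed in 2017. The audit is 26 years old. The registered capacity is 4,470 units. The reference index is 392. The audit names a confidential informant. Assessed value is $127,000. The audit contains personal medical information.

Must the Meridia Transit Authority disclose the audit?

All of (a)'s requirements are met (a current Standing Certificate is held; the audit is privileged). But: (f) operates against (a): Pablo is the subject of the audit. (g) would limit (f) — the reportable unit count is 53, under the 55 limit — but (h) sets (g) aside: (h) operates against (g): the coverage ratio is 81%, below the 88% limit. (i) applies (assessed value is $127,000, below the $142,000 limit), but is set aside by (j): (j) operates — the record's age is 26 years, meeting the 25 years threshold. Exception (a) does not apply.
Exception (b) does not apply: the agency head declined to issue a security-exemption finding.
Exception (c) requires that the agency holds a current Tier 2 Notice from the Meridia Commission; but the Tier 2 Notice is not current, so (c) is unavailable.
Exception (d) does not apply: the registered capacity is 4,470 units, not below 4,210 units.
Exception (e) fails — the number of pages in the record is 112, not below 103.
No exception displaces § 86.

Yes — the Meridia Transit Authority must disclose the audit.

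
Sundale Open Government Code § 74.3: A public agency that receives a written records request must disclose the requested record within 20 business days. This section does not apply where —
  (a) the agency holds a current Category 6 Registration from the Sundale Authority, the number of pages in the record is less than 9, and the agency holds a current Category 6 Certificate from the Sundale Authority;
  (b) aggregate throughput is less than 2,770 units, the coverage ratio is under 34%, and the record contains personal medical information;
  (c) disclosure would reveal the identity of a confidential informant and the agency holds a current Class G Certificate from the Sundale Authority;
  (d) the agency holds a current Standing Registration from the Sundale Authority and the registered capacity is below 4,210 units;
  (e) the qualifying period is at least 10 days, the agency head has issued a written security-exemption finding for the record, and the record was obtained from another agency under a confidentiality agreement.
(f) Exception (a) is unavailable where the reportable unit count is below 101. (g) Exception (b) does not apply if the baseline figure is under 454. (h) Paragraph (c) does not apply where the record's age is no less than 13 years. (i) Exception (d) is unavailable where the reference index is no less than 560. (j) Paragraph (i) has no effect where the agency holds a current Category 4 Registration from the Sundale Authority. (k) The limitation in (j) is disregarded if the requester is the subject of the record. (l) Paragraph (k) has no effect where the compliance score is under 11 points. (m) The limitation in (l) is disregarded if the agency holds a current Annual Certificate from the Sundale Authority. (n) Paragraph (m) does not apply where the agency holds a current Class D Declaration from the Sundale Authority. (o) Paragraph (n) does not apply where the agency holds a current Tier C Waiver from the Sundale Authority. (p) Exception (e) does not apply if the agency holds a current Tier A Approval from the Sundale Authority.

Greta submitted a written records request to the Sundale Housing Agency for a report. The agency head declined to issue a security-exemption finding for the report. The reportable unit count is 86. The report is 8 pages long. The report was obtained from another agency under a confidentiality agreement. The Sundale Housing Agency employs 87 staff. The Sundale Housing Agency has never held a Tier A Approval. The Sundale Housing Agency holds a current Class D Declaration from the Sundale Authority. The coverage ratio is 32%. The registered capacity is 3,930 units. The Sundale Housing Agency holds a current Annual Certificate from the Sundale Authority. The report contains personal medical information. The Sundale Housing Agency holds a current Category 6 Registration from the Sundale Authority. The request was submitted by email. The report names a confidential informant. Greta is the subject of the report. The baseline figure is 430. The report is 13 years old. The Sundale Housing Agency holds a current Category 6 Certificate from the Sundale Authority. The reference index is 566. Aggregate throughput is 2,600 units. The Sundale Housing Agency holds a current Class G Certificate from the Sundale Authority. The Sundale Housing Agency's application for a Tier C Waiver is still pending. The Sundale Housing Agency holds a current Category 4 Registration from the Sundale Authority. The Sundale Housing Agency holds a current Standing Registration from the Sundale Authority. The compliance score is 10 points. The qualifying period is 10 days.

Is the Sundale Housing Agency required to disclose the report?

No — exception (d) applies; the Sundale Housing Agency is not required to disclose the report.

Exception (a): a current Category 6 Registration is held; the number of pages in the record is 8, less than the 9 limit; a current Category 6 Certificate is held — every condition holds. Turning to paragraph (f): (f) operates against (a): the reportable unit count is 86, below the 101 limit. Exception (a) does not apply.
Exception (b) is satisfied on its face — aggregate throughput is 2,600 units, less than the 2,770 units limit; the coverage ratio is 32%, under the 34% limit; the report contains personal medical information. But applying paragraph (g): (g) is engaged — the baseline figure is 430, under the 454 limit. (b) is therefore removed.
All of (c)'s requirements are met (the report names a confidential informant; a current Class G Certificate is held). Turning to paragraph (h): (h) operates against (c): the record's age is 13 years, meeting the 13 years threshold. So (c) is unavailable.
All of (d)'s requirements are met (a current Standing Registration is held; the registered capacity is 3,930 units, below the 4,210 units limit). As to paragraphs (i)–(o): (i) applies (the reference index is 566, meeting the 560 threshold), but is displaced by (j): (j) is engaged — a current Category 4 Registration is held. (k) would limit (j) — Greta is the subject of the report — but (l) sets (k) aside: (l) applies — the compliance score is 10 points, under the 11 points limit. (m) operates (a current Annual Certificate is held), but is itself disapplied by (n): (n) is triggered — a current Class D Declaration is held. (o) is inapplicable (the Tier C Waiver is not current), so (n) stands. Exception (d) stands.
Exception (e) does not apply: the agency head declined to issue a security-exemption finding.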